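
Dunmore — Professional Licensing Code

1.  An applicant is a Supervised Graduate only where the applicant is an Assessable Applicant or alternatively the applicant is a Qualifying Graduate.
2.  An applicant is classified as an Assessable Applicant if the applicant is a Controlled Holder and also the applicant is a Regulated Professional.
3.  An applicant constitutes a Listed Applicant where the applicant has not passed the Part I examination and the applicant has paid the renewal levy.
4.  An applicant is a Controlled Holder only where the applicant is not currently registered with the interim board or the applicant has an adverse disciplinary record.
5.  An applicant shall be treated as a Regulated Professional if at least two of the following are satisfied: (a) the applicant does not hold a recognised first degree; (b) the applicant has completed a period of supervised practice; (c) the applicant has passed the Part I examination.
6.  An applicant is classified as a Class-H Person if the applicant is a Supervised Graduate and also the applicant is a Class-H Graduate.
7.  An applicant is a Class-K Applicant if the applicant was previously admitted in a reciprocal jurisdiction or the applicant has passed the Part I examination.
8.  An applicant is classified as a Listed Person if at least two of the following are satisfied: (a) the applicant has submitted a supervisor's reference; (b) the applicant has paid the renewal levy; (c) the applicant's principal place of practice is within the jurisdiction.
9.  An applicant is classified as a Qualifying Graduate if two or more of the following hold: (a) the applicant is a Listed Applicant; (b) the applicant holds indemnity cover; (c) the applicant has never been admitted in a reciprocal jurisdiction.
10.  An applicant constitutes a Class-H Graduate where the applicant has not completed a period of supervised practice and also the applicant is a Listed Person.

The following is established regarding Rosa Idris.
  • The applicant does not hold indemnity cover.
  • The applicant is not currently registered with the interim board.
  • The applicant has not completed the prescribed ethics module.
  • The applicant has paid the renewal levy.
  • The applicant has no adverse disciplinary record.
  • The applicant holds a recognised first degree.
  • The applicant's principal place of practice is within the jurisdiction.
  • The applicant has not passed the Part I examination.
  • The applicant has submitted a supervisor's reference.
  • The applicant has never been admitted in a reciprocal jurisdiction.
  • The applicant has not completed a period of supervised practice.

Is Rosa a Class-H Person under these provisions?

paragraph 4 — Controlled Holder: [the applicant is not currently registered with the interim board? yes] OR [the applicant has an adverse disciplinary record? no] → satisfied.
paragraph 5 — Regulated Professional: the applicant does not hold a recognised first degree? no; the applicant has completed a period of supervised practice? no; the applicant has passed the Part I examination? no — 0 of 3 hold (need ≥2) → not satisfied.
paragraph 2 — Assessable Applicant: [Controlled Holder (paragraph 4)? yes] AND [Regulated Professional (paragraph 5)? no] → not satisfied.
paragraph 3 — Listed Applicant: [the applicant has not passed the Part I examination? yes] AND [the applicant has paid the renewal levy? yes] → satisfied.
paragraph 9 — Qualifying Graduate: Listed Applicant (paragraph 3)? yes; the applicant holds indemnity cover? no; the applicant has never been admitted in a reciprocal jurisdiction? yes — 2 of 3 hold (need ≥2) → satisfied.
paragraph 1 — Supervised Graduate: [Assessable Applicant (paragraph 2)? no] OR [Qualifying Graduate (paragraph 9)? yes] → satisfied.
paragraph 8 — Listed Person: the applicant has submitted a supervisor's reference? yes; the applicant has paid the renewal levy? yes; the applicant's principal place of practice is within the jurisdiction? yes — 3 of 3 hold (need ≥2) → satisfied.
paragraph 10 — Class-H Graduate: [the applicant has not completed a period of supervised practice? yes] AND [Listed Person (paragraph 8)? yes] → satisfied.
paragraph 6 — Class-H Person: [Supervised Graduate (paragraph 1)? yes] AND [Class-H Graduate (paragraph 10)? yes] → satisfied.

Yes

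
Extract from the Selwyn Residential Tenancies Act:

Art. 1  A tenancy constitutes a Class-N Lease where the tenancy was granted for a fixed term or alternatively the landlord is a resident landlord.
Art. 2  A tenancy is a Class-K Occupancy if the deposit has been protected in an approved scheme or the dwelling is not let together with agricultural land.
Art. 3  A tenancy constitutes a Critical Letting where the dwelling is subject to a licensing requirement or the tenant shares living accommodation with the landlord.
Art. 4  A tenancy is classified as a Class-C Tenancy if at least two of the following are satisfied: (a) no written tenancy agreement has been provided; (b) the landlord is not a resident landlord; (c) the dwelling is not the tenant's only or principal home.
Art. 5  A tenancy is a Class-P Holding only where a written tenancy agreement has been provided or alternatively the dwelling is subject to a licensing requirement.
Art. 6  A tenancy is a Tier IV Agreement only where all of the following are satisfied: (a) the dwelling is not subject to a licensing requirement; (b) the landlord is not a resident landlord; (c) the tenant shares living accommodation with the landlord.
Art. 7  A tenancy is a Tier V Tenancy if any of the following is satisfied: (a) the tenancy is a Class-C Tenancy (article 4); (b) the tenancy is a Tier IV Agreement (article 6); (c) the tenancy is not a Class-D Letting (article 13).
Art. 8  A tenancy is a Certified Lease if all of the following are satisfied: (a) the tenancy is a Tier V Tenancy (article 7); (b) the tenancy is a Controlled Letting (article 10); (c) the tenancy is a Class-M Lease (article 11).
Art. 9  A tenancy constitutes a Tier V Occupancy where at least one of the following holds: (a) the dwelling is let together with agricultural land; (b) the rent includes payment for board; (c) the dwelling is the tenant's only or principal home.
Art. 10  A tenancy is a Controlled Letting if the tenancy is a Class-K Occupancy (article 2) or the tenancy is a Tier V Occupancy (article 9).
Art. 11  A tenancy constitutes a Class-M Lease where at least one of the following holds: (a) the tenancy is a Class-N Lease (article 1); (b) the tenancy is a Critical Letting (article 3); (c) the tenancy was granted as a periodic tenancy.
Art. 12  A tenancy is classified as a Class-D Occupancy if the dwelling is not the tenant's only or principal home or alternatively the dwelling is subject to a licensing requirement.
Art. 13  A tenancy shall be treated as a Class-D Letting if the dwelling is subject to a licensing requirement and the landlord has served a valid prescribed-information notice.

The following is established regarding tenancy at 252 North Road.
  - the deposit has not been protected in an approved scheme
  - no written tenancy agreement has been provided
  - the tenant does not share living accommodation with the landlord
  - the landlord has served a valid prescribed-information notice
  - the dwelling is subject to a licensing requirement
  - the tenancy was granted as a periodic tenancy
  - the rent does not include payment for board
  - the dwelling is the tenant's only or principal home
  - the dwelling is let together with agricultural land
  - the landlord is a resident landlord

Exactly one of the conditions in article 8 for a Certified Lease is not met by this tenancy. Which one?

Tier V Tenancy

article 4 — Class-C Tenancy: no written tenancy agreement has been provided? yes; the landlord is not a resident landlord? no; the dwelling is not the tenant's only or principal home? no — 1 of 3 hold (need ≥2) → not satisfied.
article 6 — Tier IV Agreement: [the dwelling is not subject to a licensing requirement? no] AND [the landlord is not a resident landlord? no] AND [the tenant shares living accommodation with the landlord? no] → not satisfied.
article 13 — Class-D Letting: [the dwelling is subject to a licensing requirement? yes] AND [the landlord has served a valid prescribed-information notice? yes] → satisfied.
article 7 — Tier V Tenancy: [Class-C Tenancy (article 4)? no] OR [Tier IV Agreement (article 6)? no] OR [not a Class-D Letting (article 13)? no] → not satisfied.
article 2 — Class-K Occupancy: [the deposit has been protected in an approved scheme? no] OR [the dwelling is not let together with agricultural land? no] → not satisfied.
article 9 — Tier V Occupancy: [the dwelling is let together with agricultural land? yes] OR [the rent includes payment for board? no] OR [the dwelling is the tenant's only or principal home? yes] → satisfied.
article 10 — Controlled Letting: [Class-K Occupancy (article 2)? no] OR [Tier V Occupancy (article 9)? yes] → satisfied.
article 1 — Class-N Lease: [the tenancy was granted for a fixed term? no] OR [the landlord is a resident landlord? yes] → satisfied.
article 3 — Critical Letting: [the dwelling is subject to a licensing requirement? yes] OR [the tenant shares living accommodation with the landlord? no] → satisfied.
article 11 — Class-M Lease: [Class-N Lease (article 1)? yes] OR [Critical Letting (article 3)? yes] OR [the tenancy was granted as a periodic tenancy? yes] → satisfied.
article 8 — Certified Lease: [Tier V Tenancy (article 7)? no] AND [Controlled Letting (article 10)? yes] AND [Class-M Lease (article 11)? yes] → not satisfied.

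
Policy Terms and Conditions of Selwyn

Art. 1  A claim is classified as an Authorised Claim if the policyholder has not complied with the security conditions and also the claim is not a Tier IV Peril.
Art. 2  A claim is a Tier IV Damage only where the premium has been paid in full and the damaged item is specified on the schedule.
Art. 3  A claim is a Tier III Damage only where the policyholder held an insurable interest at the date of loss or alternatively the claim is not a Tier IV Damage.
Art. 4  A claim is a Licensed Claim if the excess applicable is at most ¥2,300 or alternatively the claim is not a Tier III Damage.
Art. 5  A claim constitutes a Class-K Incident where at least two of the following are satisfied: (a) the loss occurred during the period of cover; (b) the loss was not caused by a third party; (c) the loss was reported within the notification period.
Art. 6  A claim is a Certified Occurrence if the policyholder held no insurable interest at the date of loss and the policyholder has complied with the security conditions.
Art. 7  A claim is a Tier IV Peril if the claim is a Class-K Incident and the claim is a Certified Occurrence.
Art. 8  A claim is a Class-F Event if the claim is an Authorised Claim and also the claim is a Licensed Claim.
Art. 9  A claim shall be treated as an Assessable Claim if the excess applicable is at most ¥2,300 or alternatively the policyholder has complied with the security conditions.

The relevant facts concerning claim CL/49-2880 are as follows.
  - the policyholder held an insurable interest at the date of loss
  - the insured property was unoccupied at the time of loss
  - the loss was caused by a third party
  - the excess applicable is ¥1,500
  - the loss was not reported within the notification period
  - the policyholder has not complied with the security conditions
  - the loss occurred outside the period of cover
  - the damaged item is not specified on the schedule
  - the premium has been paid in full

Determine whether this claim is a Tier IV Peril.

Under article 5: the loss occurred during the period of cover? no; the loss was not caused by a third party? no; the loss was reported within the notification period? no — 0 of 3 hold (need ≥2) → not satisfied.
Under article 6: the policyholder held no insurable interest at the date of loss? no; and the policyholder has complied with the security conditions? no. So the claim is not a Certified Occurrence.
Under article 7: Class-K Incident (article 5)? no; and Certified Occurrence (article 6)? no. So the claim is not a Tier IV Peril.

No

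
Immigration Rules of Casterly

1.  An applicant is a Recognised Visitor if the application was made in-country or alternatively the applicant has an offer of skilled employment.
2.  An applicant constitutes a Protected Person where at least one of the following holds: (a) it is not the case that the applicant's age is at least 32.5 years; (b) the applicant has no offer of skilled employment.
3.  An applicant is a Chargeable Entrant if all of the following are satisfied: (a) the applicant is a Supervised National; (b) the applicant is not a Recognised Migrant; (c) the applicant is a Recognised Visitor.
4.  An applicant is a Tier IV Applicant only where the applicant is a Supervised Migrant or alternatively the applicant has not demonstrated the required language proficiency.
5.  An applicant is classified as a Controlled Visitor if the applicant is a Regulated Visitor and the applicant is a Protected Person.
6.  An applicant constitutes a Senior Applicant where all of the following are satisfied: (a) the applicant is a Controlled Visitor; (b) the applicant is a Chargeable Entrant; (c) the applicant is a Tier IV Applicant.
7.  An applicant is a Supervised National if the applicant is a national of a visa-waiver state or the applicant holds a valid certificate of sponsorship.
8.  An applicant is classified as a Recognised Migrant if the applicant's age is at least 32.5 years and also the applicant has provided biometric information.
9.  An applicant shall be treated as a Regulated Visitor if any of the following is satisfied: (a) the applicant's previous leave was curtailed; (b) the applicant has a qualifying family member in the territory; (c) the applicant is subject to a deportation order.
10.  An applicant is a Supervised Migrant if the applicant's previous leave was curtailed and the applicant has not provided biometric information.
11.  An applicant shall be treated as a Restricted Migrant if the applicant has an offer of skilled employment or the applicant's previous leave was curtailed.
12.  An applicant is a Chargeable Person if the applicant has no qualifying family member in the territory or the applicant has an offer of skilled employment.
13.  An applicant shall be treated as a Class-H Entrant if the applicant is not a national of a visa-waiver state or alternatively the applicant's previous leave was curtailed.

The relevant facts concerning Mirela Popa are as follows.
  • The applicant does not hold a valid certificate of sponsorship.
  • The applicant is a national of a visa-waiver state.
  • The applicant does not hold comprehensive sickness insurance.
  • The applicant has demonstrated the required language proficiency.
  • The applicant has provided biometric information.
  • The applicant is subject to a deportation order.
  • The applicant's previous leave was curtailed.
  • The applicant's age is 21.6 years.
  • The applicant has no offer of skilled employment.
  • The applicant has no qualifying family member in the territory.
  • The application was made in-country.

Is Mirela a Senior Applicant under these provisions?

No

paragraph 9 — Regulated Visitor: [the applicant's previous leave was curtailed? yes] OR [the applicant has a qualifying family member in the territory? no] OR [the applicant is subject to a deportation order? yes] → satisfied.
paragraph 2 — Protected Person: [applicant's age: 21.6 years ≥ 32.5 years? no, so negated condition yes] OR [the applicant has no offer of skilled employment? yes] → satisfied.
paragraph 5 — Controlled Visitor: [Regulated Visitor (paragraph 9)? yes] AND [Protected Person (paragraph 2)? yes] → satisfied.
paragraph 7 — Supervised National: [the applicant is a national of a visa-waiver state? yes] OR [the applicant holds a valid certificate of sponsorship? no] → satisfied.
paragraph 8 — Recognised Migrant: [applicant's age: 21.6 years ≥ 32.5 years? no] AND [the applicant has provided biometric information? yes] → not satisfied.
paragraph 1 — Recognised Visitor: [the application was made in-country? yes] OR [the applicant has an offer of skilled employment? no] → satisfied.
paragraph 3 — Chargeable Entrant: [Supervised National (paragraph 7)? yes] AND [not a Recognised Migrant (paragraph 8)? yes] AND [Recognised Visitor (paragraph 1)? yes] → satisfied.
paragraph 10 — Supervised Migrant: [the applicant's previous leave was curtailed? yes] AND [the applicant has not provided biometric information? no] → not satisfied.
paragraph 4 — Tier IV Applicant: [Supervised Migrant (paragraph 10)? no] OR [the applicant has not demonstrated the required language proficiency? no] → not satisfied.
paragraph 6 — Senior Applicant: [Controlled Visitor (paragraph 5)? yes] AND [Chargeable Entrant (paragraph 3)? yes] AND [Tier IV Applicant (paragraph 4)? no] → not satisfied.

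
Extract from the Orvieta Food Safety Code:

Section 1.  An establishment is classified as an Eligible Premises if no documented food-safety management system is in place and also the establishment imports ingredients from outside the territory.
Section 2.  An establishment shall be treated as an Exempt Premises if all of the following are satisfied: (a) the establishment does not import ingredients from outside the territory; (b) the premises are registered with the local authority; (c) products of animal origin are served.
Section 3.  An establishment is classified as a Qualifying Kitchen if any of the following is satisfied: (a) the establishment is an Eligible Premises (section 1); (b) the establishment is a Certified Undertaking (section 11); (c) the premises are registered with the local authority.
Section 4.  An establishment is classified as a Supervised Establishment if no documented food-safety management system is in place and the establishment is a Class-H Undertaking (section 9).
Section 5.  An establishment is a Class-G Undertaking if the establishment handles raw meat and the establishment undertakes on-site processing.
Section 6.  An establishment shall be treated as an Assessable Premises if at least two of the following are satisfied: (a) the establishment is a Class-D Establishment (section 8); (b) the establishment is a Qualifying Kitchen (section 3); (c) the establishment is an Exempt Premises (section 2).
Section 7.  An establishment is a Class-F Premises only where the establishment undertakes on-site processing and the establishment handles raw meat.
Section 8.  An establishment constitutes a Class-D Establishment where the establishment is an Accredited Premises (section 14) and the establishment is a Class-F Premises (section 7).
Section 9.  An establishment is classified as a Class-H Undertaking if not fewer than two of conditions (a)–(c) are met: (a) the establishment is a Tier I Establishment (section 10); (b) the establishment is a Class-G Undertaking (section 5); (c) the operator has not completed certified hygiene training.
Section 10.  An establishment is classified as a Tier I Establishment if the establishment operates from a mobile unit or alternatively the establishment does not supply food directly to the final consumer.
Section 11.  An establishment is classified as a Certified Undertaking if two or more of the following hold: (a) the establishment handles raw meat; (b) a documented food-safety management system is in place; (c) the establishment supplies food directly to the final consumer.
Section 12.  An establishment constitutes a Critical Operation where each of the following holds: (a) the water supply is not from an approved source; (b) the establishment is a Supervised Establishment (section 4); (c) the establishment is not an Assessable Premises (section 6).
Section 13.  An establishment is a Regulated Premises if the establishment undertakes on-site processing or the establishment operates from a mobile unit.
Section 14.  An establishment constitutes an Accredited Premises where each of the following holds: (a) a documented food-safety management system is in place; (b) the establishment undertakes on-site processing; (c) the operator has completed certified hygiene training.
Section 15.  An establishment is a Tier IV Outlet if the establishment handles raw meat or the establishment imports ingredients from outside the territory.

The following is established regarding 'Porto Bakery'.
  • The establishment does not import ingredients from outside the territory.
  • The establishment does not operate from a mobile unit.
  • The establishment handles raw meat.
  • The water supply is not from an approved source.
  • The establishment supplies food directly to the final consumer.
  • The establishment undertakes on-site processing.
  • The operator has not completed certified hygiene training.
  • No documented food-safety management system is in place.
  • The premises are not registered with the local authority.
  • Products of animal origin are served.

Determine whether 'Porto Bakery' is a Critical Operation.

Under section 10: the establishment operates from a mobile unit? no; or the establishment does not supply food directly to the final consumer? no. So the establishment is not a Tier I Establishment.
Under section 5: the establishment handles raw meat? yes; and the establishment undertakes on-site processing? yes. So the establishment is a Class-G Undertaking.
Under section 9: Tier I Establishment (section 10)? no; Class-G Undertaking (section 5)? yes; the operator has not completed certified hygiene training? yes — 2 of 3 hold (need ≥2) → satisfied.
Under section 4: no documented food-safety management system is in place? yes; and Class-H Undertaking (section 9)? yes. So the establishment is a Supervised Establishment.
Under section 14: a documented food-safety management system is in place? no; and the establishment undertakes on-site processing? yes; and the operator has completed certified hygiene training? no. So the establishment is not an Accredited Premises.
Under section 7: the establishment undertakes on-site processing? yes; and the establishment handles raw meat? yes. So the establishment is a Class-F Premises.
Under section 8: Accredited Premises (section 14)? no; and Class-F Premises (section 7)? yes. So the establishment is not a Class-D Establishment.
Under section 1: no documented food-safety management system is in place? yes; and the establishment imports ingredients from outside the territory? no. So the establishment is not an Eligible Premises.
Under section 11: the establishment handles raw meat? yes; a documented food-safety management system is in place? no; the establishment supplies food directly to the final consumer? yes — 2 of 3 hold (need ≥2) → satisfied.
Under section 3: Eligible Premises (section 1)? no; or Certified Undertaking (section 11)? yes; or the premises are registered with the local authority? no. So the establishment is a Qualifying Kitchen.
Under section 2: the establishment does not import ingredients from outside the territory? yes; and the premises are registered with the local authority? no; and products of animal origin are served? yes. So the establishment is not an Exempt Premises.
Under section 6: Class-D Establishment (section 8)? no; Qualifying Kitchen (section 3)? yes; Exempt Premises (section 2)? no — 1 of 3 hold (need ≥2) → not satisfied.
Under section 12: the water supply is not from an approved source? yes; and Supervised Establishment (section 4)? yes; and not an Assessable Premises (section 6)? yes. So the establishment is a Critical Operation.

Yes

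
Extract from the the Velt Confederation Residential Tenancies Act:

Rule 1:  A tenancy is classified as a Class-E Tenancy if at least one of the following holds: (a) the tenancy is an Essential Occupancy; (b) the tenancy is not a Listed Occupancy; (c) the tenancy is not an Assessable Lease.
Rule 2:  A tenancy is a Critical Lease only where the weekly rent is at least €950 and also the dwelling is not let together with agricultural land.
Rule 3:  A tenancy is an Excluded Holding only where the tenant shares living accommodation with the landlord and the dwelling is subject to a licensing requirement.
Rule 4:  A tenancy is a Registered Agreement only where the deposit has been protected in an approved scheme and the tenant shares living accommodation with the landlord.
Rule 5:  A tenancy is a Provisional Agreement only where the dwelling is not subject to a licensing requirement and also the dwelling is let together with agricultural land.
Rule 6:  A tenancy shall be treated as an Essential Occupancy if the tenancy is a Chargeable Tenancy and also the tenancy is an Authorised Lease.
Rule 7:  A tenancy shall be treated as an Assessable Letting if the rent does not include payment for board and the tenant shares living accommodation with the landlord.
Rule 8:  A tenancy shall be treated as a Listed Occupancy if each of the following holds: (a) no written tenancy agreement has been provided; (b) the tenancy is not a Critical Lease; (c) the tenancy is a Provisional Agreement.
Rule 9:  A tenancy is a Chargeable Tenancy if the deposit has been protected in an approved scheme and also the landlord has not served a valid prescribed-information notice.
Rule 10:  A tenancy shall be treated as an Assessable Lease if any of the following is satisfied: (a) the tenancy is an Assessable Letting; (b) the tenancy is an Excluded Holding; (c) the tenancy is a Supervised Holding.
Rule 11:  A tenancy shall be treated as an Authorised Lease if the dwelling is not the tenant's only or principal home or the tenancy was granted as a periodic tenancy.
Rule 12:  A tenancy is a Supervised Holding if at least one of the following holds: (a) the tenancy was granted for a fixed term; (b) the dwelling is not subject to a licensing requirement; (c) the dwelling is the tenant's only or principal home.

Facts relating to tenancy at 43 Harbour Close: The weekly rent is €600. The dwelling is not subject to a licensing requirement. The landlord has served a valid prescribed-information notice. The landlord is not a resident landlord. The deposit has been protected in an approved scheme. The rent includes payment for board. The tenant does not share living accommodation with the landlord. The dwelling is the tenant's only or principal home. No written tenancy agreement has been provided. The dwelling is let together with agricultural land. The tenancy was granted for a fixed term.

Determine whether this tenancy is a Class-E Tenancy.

Under rule 9: the deposit has been protected in an approved scheme? yes; and the landlord has not served a valid prescribed-information notice? no. So the tenancy is not a Chargeable Tenancy.
Under rule 11: the dwelling is not the tenant's only or principal home? no; or the tenancy was granted as a periodic tenancy? no. So the tenancy is not an Authorised Lease.
Under rule 6: Chargeable Tenancy (rule 9)? no; and Authorised Lease (rule 11)? no. So the tenancy is not an Essential Occupancy.
Under rule 2: weekly rent: €600 ≥ €950? no; and the dwelling is not let together with agricultural land? no. So the tenancy is not a Critical Lease.
Under rule 5: the dwelling is not subject to a licensing requirement? yes; and the dwelling is let together with agricultural land? yes. So the tenancy is a Provisional Agreement.
Under rule 8: no written tenancy agreement has been provided? yes; and not a Critical Lease (rule 2)? yes; and Provisional Agreement (rule 5)? yes. So the tenancy is a Listed Occupancy.
Under rule 7: the rent does not include payment for board? no; and the tenant shares living accommodation with the landlord? no. So the tenancy is not an Assessable Letting.
Under rule 3: the tenant shares living accommodation with the landlord? no; and the dwelling is subject to a licensing requirement? no. So the tenancy is not an Excluded Holding.
Under rule 12: the tenancy was granted for a fixed term? yes; or the dwelling is not subject to a licensing requirement? yes; or the dwelling is the tenant's only or principal home? yes. So the tenancy is a Supervised Holding.
Under rule 10: Assessable Letting (rule 7)? no; or Excluded Holding (rule 3)? no; or Supervised Holding (rule 12)? yes. So the tenancy is an Assessable Lease.
Under rule 1: Essential Occupancy (rule 6)? no; or not a Listed Occupancy (rule 8)? no; or not an Assessable Lease (rule 10)? no. So the tenancy is not a Class-E Tenancy.

No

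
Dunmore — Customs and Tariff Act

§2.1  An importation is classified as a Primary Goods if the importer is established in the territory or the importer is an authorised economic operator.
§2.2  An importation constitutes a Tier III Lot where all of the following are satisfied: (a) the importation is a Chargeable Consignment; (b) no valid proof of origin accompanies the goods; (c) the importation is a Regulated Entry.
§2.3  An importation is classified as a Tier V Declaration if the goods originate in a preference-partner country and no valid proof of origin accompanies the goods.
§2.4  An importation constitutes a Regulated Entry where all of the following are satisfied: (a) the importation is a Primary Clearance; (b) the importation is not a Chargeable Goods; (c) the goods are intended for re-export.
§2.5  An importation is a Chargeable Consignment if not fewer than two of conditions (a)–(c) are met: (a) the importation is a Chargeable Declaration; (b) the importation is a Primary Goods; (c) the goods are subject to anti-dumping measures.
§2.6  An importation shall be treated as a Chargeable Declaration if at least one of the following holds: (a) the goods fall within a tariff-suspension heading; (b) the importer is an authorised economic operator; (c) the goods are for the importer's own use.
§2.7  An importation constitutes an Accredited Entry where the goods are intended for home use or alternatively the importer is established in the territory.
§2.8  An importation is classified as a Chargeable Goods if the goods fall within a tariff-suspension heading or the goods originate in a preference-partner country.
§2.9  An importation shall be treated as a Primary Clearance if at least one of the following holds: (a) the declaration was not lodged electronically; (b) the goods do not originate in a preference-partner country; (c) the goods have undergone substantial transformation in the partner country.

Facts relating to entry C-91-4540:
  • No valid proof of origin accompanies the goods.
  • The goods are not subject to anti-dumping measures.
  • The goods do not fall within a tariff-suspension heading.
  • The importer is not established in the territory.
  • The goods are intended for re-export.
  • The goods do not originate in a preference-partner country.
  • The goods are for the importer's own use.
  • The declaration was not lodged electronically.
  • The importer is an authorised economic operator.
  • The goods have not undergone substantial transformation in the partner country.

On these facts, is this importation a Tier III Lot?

§2.6 — Chargeable Declaration: [the goods fall within a tariff-suspension heading? no] OR [the importer is an authorised economic operator? yes] OR [the goods are for the importer's own use? yes] → satisfied.
§2.1 — Primary Goods: [the importer is established in the territory? no] OR [the importer is an authorised economic operator? yes] → satisfied.
§2.5 — Chargeable Consignment: Chargeable Declaration (§2.6)? yes; Primary Goods (§2.1)? yes; the goods are subject to anti-dumping measures? no — 2 of 3 hold (need ≥2) → satisfied.
§2.9 — Primary Clearance: [the declaration was not lodged electronically? yes] OR [the goods do not originate in a preference-partner country? yes] OR [the goods have undergone substantial transformation in the partner country? no] → satisfied.
§2.8 — Chargeable Goods: [the goods fall within a tariff-suspension heading? no] OR [the goods originate in a preference-partner country? no] → not satisfied.
§2.4 — Regulated Entry: [Primary Clearance (§2.9)? yes] AND [not a Chargeable Goods (§2.8)? yes] AND [the goods are intended for re-export? yes] → satisfied.
§2.2 — Tier III Lot: [Chargeable Consignment (§2.5)? yes] AND [no valid proof of origin accompanies the goods? yes] AND [Regulated Entry (§2.4)? yes] → satisfied.

Yes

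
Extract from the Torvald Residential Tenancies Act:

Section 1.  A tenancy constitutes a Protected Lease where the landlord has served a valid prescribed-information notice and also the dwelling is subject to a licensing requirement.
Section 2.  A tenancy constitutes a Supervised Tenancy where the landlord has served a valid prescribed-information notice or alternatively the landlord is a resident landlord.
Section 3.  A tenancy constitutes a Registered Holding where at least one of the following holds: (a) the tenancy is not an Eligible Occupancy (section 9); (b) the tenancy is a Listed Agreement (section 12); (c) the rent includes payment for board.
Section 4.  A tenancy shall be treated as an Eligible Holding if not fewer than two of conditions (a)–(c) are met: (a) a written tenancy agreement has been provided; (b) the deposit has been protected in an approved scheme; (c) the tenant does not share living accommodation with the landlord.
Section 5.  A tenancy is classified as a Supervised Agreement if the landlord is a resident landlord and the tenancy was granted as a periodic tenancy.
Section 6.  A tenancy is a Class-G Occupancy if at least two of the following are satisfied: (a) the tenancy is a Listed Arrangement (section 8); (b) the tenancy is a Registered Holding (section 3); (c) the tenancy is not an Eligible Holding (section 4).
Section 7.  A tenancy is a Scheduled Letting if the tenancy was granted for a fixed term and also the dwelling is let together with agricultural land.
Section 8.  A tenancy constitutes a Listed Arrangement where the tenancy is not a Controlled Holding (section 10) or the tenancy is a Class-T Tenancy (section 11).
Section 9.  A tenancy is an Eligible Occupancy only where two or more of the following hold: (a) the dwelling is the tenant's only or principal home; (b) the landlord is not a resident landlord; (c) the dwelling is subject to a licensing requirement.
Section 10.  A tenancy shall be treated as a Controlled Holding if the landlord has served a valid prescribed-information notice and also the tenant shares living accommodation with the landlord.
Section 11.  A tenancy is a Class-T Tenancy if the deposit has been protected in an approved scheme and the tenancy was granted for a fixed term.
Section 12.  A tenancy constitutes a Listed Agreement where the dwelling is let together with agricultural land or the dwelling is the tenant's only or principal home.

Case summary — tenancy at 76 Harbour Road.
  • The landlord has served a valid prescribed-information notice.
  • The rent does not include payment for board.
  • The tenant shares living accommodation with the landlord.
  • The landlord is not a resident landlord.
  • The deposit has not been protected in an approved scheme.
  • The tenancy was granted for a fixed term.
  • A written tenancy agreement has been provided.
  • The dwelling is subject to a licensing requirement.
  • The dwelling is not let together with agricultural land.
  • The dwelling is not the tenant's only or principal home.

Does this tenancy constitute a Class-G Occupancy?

section 10 — Controlled Holding: [the landlord has served a valid prescribed-information notice? yes] AND [the tenant shares living accommodation with the landlord? yes] → satisfied.
section 11 — Class-T Tenancy: [the deposit has been protected in an approved scheme? no] AND [the tenancy was granted for a fixed term? yes] → not satisfied.
section 8 — Listed Arrangement: [not a Controlled Holding (section 10)? no] OR [Class-T Tenancy (section 11)? no] → not satisfied.
section 9 — Eligible Occupancy: the dwelling is the tenant's only or principal home? no; the landlord is not a resident landlord? yes; the dwelling is subject to a licensing requirement? yes — 2 of 3 hold (need ≥2) → satisfied.
section 12 — Listed Agreement: [the dwelling is let together with agricultural land? no] OR [the dwelling is the tenant's only or principal home? no] → not satisfied.
section 3 — Registered Holding: [not an Eligible Occupancy (section 9)? no] OR [Listed Agreement (section 12)? no] OR [the rent includes payment for board? no] → not satisfied.
section 4 — Eligible Holding: a written tenancy agreement has been provided? yes; the deposit has been protected in an approved scheme? no; the tenant does not share living accommodation with the landlord? no — 1 of 3 hold (need ≥2) → not satisfied.
section 6 — Class-G Occupancy: Listed Arrangement (section 8)? no; Registered Holding (section 3)? no; not an Eligible Holding (section 4)? yes — 1 of 3 hold (need ≥2) → not satisfied.

No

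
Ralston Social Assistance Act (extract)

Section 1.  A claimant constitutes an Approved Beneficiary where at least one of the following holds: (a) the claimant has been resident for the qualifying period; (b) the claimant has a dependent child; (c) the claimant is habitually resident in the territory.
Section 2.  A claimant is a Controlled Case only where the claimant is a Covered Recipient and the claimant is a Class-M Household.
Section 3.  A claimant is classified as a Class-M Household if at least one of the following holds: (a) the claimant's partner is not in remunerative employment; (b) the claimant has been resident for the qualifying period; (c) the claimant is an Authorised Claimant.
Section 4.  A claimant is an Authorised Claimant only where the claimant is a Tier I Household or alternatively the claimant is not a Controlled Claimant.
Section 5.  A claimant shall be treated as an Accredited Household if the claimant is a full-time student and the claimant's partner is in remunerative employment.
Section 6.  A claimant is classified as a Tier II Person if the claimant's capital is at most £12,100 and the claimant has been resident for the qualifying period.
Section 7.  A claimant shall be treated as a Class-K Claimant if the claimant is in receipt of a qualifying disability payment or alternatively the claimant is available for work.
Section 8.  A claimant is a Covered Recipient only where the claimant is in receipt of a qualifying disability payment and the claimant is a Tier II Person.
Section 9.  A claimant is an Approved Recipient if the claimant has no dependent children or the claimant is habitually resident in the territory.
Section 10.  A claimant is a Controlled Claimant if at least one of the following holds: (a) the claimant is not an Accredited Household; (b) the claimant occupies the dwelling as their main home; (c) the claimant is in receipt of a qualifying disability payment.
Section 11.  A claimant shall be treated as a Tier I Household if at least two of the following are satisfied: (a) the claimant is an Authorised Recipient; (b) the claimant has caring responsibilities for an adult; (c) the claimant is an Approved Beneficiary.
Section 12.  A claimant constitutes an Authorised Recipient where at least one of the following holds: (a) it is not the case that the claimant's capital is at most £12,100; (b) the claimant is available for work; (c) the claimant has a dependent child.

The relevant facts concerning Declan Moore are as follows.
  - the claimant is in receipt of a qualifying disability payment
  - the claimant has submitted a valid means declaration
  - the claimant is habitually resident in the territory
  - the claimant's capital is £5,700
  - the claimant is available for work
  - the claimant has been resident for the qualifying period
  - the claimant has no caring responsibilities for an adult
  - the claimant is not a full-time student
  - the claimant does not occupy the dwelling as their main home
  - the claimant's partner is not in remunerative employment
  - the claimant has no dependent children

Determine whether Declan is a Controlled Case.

Yes

section 6 — Tier II Person: [claimant's capital: £5,700 ≤ £12,100? yes] AND [the claimant has been resident for the qualifying period? yes] → satisfied.
section 8 — Covered Recipient: [the claimant is in receipt of a qualifying disability payment? yes] AND [Tier II Person (section 6)? yes] → satisfied.
section 12 — Authorised Recipient: [claimant's capital: £5,700 ≤ £12,100? yes, so negated condition no] OR [the claimant is available for work? yes] OR [the claimant has a dependent child? no] → satisfied.
section 1 — Approved Beneficiary: [the claimant has been resident for the qualifying period? yes] OR [the claimant has a dependent child? no] OR [the claimant is habitually resident in the territory? yes] → satisfied.
section 11 — Tier I Household: Authorised Recipient (section 12)? yes; the claimant has caring responsibilities for an adult? no; Approved Beneficiary (section 1)? yes — 2 of 3 hold (need ≥2) → satisfied.
section 5 — Accredited Household: [the claimant is a full-time student? no] AND [the claimant's partner is in remunerative employment? no] → not satisfied.
section 10 — Controlled Claimant: [not an Accredited Household (section 5)? yes] OR [the claimant occupies the dwelling as their main home? no] OR [the claimant is in receipt of a qualifying disability payment? yes] → satisfied.
section 4 — Authorised Claimant: [Tier I Household (section 11)? yes] OR [not a Controlled Claimant (section 10)? no] → satisfied.
section 3 — Class-M Household: [the claimant's partner is not in remunerative employment? yes] OR [the claimant has been resident for the qualifying period? yes] OR [Authorised Claimant (section 4)? yes] → satisfied.
section 2 — Controlled Case: [Covered Recipient (section 8)? yes] AND [Class-M Household (section 3)? yes] → satisfied.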